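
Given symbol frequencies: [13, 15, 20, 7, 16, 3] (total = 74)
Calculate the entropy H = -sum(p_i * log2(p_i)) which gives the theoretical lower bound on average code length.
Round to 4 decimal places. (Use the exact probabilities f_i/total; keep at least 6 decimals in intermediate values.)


Per-symbol terms -p_i * log2(p_i) with p_i = f_i/74:
  p = 13/74 = 0.175676: log2(p) = -2.509014, -p*log2(p) = 0.440773
  p = 15/74 = 0.202703: log2(p) = -2.302563, -p*log2(p) = 0.466736
  p = 20/74 = 0.270270: log2(p) = -1.887525, -p*log2(p) = 0.510142
  p = 7/74 = 0.094595: log2(p) = -3.402098, -p*log2(p) = 0.321820
  p = 16/74 = 0.216216: log2(p) = -2.209453, -p*log2(p) = 0.477720
  p = 3/74 = 0.040541: log2(p) = -4.624491, -p*log2(p) = 0.187479
H = 0.440773 + 0.466736 + 0.510142 + 0.321820 + 0.477720 + 0.187479 = 2.404670

H = 2.4047 bits/symbol


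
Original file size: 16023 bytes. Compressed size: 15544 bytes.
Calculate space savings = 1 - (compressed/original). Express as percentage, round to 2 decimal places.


ratio = compressed/original = 15544/16023 = 0.970105
savings = 1 - ratio = 1 - 0.970105 = 0.029895
as a percentage: 0.029895 * 100 = 2.99%

Space savings = 1 - 15544/16023 = 2.99%


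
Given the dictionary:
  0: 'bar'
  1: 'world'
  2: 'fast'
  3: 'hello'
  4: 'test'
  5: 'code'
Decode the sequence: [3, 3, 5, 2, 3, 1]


Look up each index in the dictionary:
  3 -> 'hello'
  3 -> 'hello'
  5 -> 'code'
  2 -> 'fast'
  3 -> 'hello'
  1 -> 'world'

Decoded: "hello hello code fast hello world"


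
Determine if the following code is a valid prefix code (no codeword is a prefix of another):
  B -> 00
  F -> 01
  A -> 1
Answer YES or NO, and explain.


Checking each pair (does one codeword prefix another?):
  B='00' vs F='01': no prefix
  B='00' vs A='1': no prefix
  F='01' vs B='00': no prefix
  F='01' vs A='1': no prefix
  A='1' vs B='00': no prefix
  A='1' vs F='01': no prefix
No violation found over all pairs.

YES -- this is a valid prefix code. No codeword is a prefix of any other codeword.


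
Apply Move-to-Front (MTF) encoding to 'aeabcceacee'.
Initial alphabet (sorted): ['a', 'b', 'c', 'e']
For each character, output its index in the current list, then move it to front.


MTF encoding:
'a': index 0 in ['a', 'b', 'c', 'e'] -> ['a', 'b', 'c', 'e']
'e': index 3 in ['a', 'b', 'c', 'e'] -> ['e', 'a', 'b', 'c']
'a': index 1 in ['e', 'a', 'b', 'c'] -> ['a', 'e', 'b', 'c']
'b': index 2 in ['a', 'e', 'b', 'c'] -> ['b', 'a', 'e', 'c']
'c': index 3 in ['b', 'a', 'e', 'c'] -> ['c', 'b', 'a', 'e']
'c': index 0 in ['c', 'b', 'a', 'e'] -> ['c', 'b', 'a', 'e']
'e': index 3 in ['c', 'b', 'a', 'e'] -> ['e', 'c', 'b', 'a']
'a': index 3 in ['e', 'c', 'b', 'a'] -> ['a', 'e', 'c', 'b']
'c': index 2 in ['a', 'e', 'c', 'b'] -> ['c', 'a', 'e', 'b']
'e': index 2 in ['c', 'a', 'e', 'b'] -> ['e', 'c', 'a', 'b']
'e': index 0 in ['e', 'c', 'a', 'b'] -> ['e', 'c', 'a', 'b']


Output: [0, 3, 1, 2, 3, 0, 3, 3, 2, 2, 0]


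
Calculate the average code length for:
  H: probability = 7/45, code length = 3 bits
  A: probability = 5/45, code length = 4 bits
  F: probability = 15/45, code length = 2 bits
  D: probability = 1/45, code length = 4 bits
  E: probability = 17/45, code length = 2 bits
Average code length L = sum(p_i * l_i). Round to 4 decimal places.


Weighted contributions p_i * l_i:
  H: (7/45) * 3 = 21/45
  A: (5/45) * 4 = 20/45
  F: (15/45) * 2 = 30/45
  D: (1/45) * 4 = 4/45
  E: (17/45) * 2 = 34/45
Sum = (21 + 20 + 30 + 4 + 34)/45 = 109/45

L = 109/45 = 2.4222 bits/symbol


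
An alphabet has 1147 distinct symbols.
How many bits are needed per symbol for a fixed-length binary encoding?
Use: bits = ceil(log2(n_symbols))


log2(1147) = 10.1636
Bracket: 2^10 = 1024 < 1147 <= 2^11 = 2048
So ceil(log2(1147)) = 11

bits = ceil(log2(1147)) = ceil(10.1636) = 11 bits


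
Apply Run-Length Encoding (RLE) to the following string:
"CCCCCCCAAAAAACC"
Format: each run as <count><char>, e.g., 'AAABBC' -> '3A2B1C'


Scanning runs left to right:
  i=0: run of 'C' x 7 -> '7C'
  i=7: run of 'A' x 6 -> '6A'
  i=13: run of 'C' x 2 -> '2C'

RLE = 7C6A2C


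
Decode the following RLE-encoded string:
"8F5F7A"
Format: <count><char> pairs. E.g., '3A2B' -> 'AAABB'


Expanding each <count><char> pair:
  8F -> 'FFFFFFFF'
  5F -> 'FFFFF'
  7A -> 'AAAAAAA'

Decoded = FFFFFFFFFFFFFAAAAAAA


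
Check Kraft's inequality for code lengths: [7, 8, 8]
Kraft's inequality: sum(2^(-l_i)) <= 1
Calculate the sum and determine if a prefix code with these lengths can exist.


Sum = 2^(-7) + 2^(-8) + 2^(-8)
    = 0.0078125 + 0.00390625 + 0.00390625
    = 4/256 = 0.015625
Since 0.015625 <= 1, Kraft's inequality IS satisfied.
A prefix code with these lengths CAN exist.

Kraft sum = 0.015625. Satisfied.


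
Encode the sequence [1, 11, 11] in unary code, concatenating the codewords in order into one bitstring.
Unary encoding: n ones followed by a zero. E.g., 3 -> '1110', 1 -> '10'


Encode each number as n ones followed by a terminating 0:
  1 -> 10 (2 bits)
  11 -> 111111111110 (12 bits)
  11 -> 111111111110 (12 bits)
Total length = 2 + 12 + 12 = 26 bits.

Unary([1, 11, 11]) = 10111111111110111111111110 (26 bits)


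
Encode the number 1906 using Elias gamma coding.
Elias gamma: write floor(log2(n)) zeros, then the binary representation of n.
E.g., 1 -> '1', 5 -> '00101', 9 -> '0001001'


num_bits = floor(log2(1906)) + 1 = 11
leading_zeros = num_bits - 1 = 10
binary(1906) = 11101110010

Elias gamma(1906) = '0000000000' + '11101110010' = 000000000011101110010 (21 bits)


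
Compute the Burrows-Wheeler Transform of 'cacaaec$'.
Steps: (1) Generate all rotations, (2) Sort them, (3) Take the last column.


Rotations (sorted):
  0: $cacaaec -> last char: c
  1: aaec$cac -> last char: c
  2: acaaec$c -> last char: c
  3: aec$caca -> last char: a
  4: c$cacaae -> last char: e
  5: caaec$ca -> last char: a
  6: cacaaec$ -> last char: $
  7: ec$cacaa -> last char: a


BWT = cccaea$a


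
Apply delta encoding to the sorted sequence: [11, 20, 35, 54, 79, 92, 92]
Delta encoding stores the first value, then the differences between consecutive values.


First value: 11
Deltas:
  20 - 11 = 9
  35 - 20 = 15
  54 - 35 = 19
  79 - 54 = 25
  92 - 79 = 13
  92 - 92 = 0


Delta encoded: [11, 9, 15, 19, 25, 13, 0]


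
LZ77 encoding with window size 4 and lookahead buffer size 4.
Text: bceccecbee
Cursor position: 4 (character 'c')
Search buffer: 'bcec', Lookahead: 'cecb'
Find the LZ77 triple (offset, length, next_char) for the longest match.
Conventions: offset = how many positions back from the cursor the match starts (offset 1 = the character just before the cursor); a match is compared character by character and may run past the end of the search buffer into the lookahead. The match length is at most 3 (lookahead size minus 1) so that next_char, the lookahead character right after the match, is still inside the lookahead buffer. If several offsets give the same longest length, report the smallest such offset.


Try each offset into the search buffer:
  offset=1 (pos 3, char 'c'): match length 1
  offset=2 (pos 2, char 'e'): match length 0
  offset=3 (pos 1, char 'c'): match length 3
  offset=4 (pos 0, char 'b'): match length 0
Longest match has length 3 at offset 3.
next_char = character at position 4 + 3 = 7 -> 'b'

Best match: offset=3, length=3 (matching 'cec' starting at position 1)
LZ77 triple: (3, 3, 'b')


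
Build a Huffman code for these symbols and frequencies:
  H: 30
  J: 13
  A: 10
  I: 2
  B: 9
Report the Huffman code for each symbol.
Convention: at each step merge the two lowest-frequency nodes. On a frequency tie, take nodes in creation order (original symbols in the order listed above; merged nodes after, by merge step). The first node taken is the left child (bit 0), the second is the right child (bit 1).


Huffman tree construction:
Step 1: Merge I(2) + B(9) = 11
Step 2: Merge A(10) + (I+B)(11) = 21
Step 3: Merge J(13) + (A+(I+B))(21) = 34
Step 4: Merge H(30) + (J+(A+(I+B)))(34) = 64
Read each symbol's code off the tree from the root (left child = 0, right child = 1).

Codes:
  H: 0 (length 1)
  J: 10 (length 2)
  A: 110 (length 3)
  I: 1110 (length 4)
  B: 1111 (length 4)
Average code length: 130/64 = 2.0313 bits/symbol


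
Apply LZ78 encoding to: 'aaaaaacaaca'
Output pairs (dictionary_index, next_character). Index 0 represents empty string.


LZ78 encoding steps:
Dictionary: {0: ''}
Step 1: w='' (idx 0), next='a' -> output (0, 'a'), add 'a' as idx 1
Step 2: w='a' (idx 1), next='a' -> output (1, 'a'), add 'aa' as idx 2
Step 3: w='aa' (idx 2), next='a' -> output (2, 'a'), add 'aaa' as idx 3
Step 4: w='' (idx 0), next='c' -> output (0, 'c'), add 'c' as idx 4
Step 5: w='aa' (idx 2), next='c' -> output (2, 'c'), add 'aac' as idx 5
Step 6: w='a' (idx 1), end of input -> output (1, '')


Encoded: [(0, 'a'), (1, 'a'), (2, 'a'), (0, 'c'), (2, 'c'), (1, '')]


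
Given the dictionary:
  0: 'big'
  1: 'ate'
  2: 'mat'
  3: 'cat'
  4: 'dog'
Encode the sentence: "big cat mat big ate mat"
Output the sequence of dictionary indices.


Look up each word in the dictionary:
  'big' -> 0
  'cat' -> 3
  'mat' -> 2
  'big' -> 0
  'ate' -> 1
  'mat' -> 2

Encoded: [0, 3, 2, 0, 1, 2]


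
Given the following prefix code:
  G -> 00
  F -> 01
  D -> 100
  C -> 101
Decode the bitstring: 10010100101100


Decoding step by step:
Bits 100 -> D
Bits 101 -> C
Bits 00 -> G
Bits 101 -> C
Bits 100 -> D


Decoded message: DCGCD


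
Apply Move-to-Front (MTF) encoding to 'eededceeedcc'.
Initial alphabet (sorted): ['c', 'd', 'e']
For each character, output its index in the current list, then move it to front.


MTF encoding:
'e': index 2 in ['c', 'd', 'e'] -> ['e', 'c', 'd']
'e': index 0 in ['e', 'c', 'd'] -> ['e', 'c', 'd']
'd': index 2 in ['e', 'c', 'd'] -> ['d', 'e', 'c']
'e': index 1 in ['d', 'e', 'c'] -> ['e', 'd', 'c']
'd': index 1 in ['e', 'd', 'c'] -> ['d', 'e', 'c']
'c': index 2 in ['d', 'e', 'c'] -> ['c', 'd', 'e']
'e': index 2 in ['c', 'd', 'e'] -> ['e', 'c', 'd']
'e': index 0 in ['e', 'c', 'd'] -> ['e', 'c', 'd']
'e': index 0 in ['e', 'c', 'd'] -> ['e', 'c', 'd']
'd': index 2 in ['e', 'c', 'd'] -> ['d', 'e', 'c']
'c': index 2 in ['d', 'e', 'c'] -> ['c', 'd', 'e']
'c': index 0 in ['c', 'd', 'e'] -> ['c', 'd', 'e']


Output: [2, 0, 2, 1, 1, 2, 2, 0, 0, 2, 2, 0]


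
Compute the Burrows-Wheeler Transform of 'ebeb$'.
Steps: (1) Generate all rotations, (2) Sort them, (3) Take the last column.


Rotations (sorted):
  0: $ebeb -> last char: b
  1: b$ebe -> last char: e
  2: beb$e -> last char: e
  3: eb$eb -> last char: b
  4: ebeb$ -> last char: $


BWT = beeb$


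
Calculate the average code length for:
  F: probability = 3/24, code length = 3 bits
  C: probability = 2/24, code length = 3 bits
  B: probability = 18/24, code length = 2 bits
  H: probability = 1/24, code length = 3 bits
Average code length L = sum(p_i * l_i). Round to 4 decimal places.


Weighted contributions p_i * l_i:
  F: (3/24) * 3 = 9/24
  C: (2/24) * 3 = 6/24
  B: (18/24) * 2 = 36/24
  H: (1/24) * 3 = 3/24
Sum = (9 + 6 + 36 + 3)/24 = 54/24

L = 54/24 = 2.2500 bits/symbol


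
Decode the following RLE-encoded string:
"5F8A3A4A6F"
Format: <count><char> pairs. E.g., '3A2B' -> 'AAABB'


Expanding each <count><char> pair:
  5F -> 'FFFFF'
  8A -> 'AAAAAAAA'
  3A -> 'AAA'
  4A -> 'AAAA'
  6F -> 'FFFFFF'

Decoded = FFFFFAAAAAAAAAAAAAAAFFFFFF


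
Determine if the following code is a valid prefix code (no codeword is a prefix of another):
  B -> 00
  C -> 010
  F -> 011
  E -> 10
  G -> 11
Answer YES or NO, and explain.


Checking each pair (does one codeword prefix another?):
  B='00' vs C='010': no prefix
  B='00' vs F='011': no prefix
  B='00' vs E='10': no prefix
  B='00' vs G='11': no prefix
  C='010' vs B='00': no prefix
  C='010' vs F='011': no prefix
  C='010' vs E='10': no prefix
  C='010' vs G='11': no prefix
  F='011' vs B='00': no prefix
  F='011' vs C='010': no prefix
  F='011' vs E='10': no prefix
  F='011' vs G='11': no prefix
  E='10' vs B='00': no prefix
  E='10' vs C='010': no prefix
  E='10' vs F='011': no prefix
  E='10' vs G='11': no prefix
  G='11' vs B='00': no prefix
  G='11' vs C='010': no prefix
  G='11' vs F='011': no prefix
  G='11' vs E='10': no prefix
No violation found over all pairs.

YES -- this is a valid prefix code. No codeword is a prefix of any other codeword.


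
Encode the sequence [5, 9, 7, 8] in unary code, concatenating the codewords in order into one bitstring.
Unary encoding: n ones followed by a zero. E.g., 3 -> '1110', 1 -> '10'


Encode each number as n ones followed by a terminating 0:
  5 -> 111110 (6 bits)
  9 -> 1111111110 (10 bits)
  7 -> 11111110 (8 bits)
  8 -> 111111110 (9 bits)
Total length = 6 + 10 + 8 + 9 = 33 bits.

Unary([5, 9, 7, 8]) = 111110111111111011111110111111110 (33 bits)


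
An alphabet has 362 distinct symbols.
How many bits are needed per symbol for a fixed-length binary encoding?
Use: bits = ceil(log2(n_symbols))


log2(362) = 8.4998
Bracket: 2^8 = 256 < 362 <= 2^9 = 512
So ceil(log2(362)) = 9

bits = ceil(log2(362)) = ceil(8.4998) = 9 bits


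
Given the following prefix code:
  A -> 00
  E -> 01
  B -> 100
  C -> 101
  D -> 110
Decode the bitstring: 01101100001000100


Decoding step by step:
Bits 01 -> E
Bits 101 -> C
Bits 100 -> B
Bits 00 -> A
Bits 100 -> B
Bits 01 -> E
Bits 00 -> A


Decoded message: ECBABEA


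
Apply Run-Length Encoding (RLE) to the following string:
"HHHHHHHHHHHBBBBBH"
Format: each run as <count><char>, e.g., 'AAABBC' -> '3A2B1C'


Scanning runs left to right:
  i=0: run of 'H' x 11 -> '11H'
  i=11: run of 'B' x 5 -> '5B'
  i=16: run of 'H' x 1 -> '1H'

RLE = 11H5B1H


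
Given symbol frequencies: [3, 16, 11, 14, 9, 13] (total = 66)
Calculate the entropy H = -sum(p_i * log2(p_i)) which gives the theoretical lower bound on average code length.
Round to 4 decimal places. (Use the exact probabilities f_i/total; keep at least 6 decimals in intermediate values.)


Per-symbol terms -p_i * log2(p_i) with p_i = f_i/66:
  p = 3/66 = 0.045455: log2(p) = -4.459432, -p*log2(p) = 0.202701
  p = 16/66 = 0.242424: log2(p) = -2.044394, -p*log2(p) = 0.495611
  p = 11/66 = 0.166667: log2(p) = -2.584963, -p*log2(p) = 0.430827
  p = 14/66 = 0.212121: log2(p) = -2.237039, -p*log2(p) = 0.474523
  p = 9/66 = 0.136364: log2(p) = -2.874469, -p*log2(p) = 0.391973
  p = 13/66 = 0.196970: log2(p) = -2.343954, -p*log2(p) = 0.461688
H = 0.202701 + 0.495611 + 0.430827 + 0.474523 + 0.391973 + 0.461688 = 2.457323

H = 2.4573 bits/symbol


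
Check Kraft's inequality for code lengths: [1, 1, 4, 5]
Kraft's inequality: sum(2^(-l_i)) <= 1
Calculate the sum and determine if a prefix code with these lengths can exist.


Sum = 2^(-1) + 2^(-1) + 2^(-4) + 2^(-5)
    = 0.5 + 0.5 + 0.0625 + 0.03125
    = 35/32 = 1.09375
Since 1.09375 > 1, Kraft's inequality is NOT satisfied.
A prefix code with these lengths CANNOT exist.

Kraft sum = 1.09375. Not satisfied.


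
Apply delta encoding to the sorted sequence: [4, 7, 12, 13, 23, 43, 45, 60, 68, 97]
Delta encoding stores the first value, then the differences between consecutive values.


First value: 4
Deltas:
  7 - 4 = 3
  12 - 7 = 5
  13 - 12 = 1
  23 - 13 = 10
  43 - 23 = 20
  45 - 43 = 2
  60 - 45 = 15
  68 - 60 = 8
  97 - 68 = 29


Delta encoded: [4, 3, 5, 1, 10, 20, 2, 15, 8, 29]


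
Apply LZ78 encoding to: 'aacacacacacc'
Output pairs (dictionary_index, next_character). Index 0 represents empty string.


LZ78 encoding steps:
Dictionary: {0: ''}
Step 1: w='' (idx 0), next='a' -> output (0, 'a'), add 'a' as idx 1
Step 2: w='a' (idx 1), next='c' -> output (1, 'c'), add 'ac' as idx 2
Step 3: w='ac' (idx 2), next='a' -> output (2, 'a'), add 'aca' as idx 3
Step 4: w='' (idx 0), next='c' -> output (0, 'c'), add 'c' as idx 4
Step 5: w='aca' (idx 3), next='c' -> output (3, 'c'), add 'acac' as idx 5
Step 6: w='c' (idx 4), end of input -> output (4, '')


Encoded: [(0, 'a'), (1, 'c'), (2, 'a'), (0, 'c'), (3, 'c'), (4, '')]


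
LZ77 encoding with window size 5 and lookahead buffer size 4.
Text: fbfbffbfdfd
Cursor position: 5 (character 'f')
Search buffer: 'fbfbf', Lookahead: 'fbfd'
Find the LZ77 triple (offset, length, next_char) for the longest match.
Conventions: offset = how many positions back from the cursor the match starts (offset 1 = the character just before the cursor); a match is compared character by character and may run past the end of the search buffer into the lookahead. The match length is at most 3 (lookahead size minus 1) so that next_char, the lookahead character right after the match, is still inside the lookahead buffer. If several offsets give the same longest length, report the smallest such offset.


Try each offset into the search buffer:
  offset=1 (pos 4, char 'f'): match length 1
  offset=2 (pos 3, char 'b'): match length 0
  offset=3 (pos 2, char 'f'): match length 3
  offset=4 (pos 1, char 'b'): match length 0
  offset=5 (pos 0, char 'f'): match length 3
Longest match has length 3, found at offsets 3, 5; take the smallest, offset 3.
next_char = character at position 5 + 3 = 8 -> 'd'

Best match: offset=3, length=3 (matching 'fbf' starting at position 2)
LZ77 triple: (3, 3, 'd')


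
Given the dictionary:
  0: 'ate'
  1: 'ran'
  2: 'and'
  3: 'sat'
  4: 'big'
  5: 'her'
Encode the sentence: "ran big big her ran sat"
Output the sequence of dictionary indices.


Look up each word in the dictionary:
  'ran' -> 1
  'big' -> 4
  'big' -> 4
  'her' -> 5
  'ran' -> 1
  'sat' -> 3

Encoded: [1, 4, 4, 5, 1, 3]


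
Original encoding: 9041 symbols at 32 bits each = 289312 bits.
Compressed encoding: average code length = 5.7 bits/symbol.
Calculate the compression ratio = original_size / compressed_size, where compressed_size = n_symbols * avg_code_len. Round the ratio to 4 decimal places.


original_size = n_symbols * orig_bits = 9041 * 32 = 289312 bits
compressed_size = n_symbols * avg_code_len = 9041 * 5.7 = 51533.7 bits
ratio = original_size / compressed_size = 289312 / 51533.7 = 5.614

Compression ratio = 5.614


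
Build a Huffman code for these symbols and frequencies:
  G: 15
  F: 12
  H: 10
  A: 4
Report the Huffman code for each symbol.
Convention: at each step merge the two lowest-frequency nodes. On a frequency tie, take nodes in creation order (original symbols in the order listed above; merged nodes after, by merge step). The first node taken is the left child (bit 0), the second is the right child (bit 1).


Huffman tree construction:
Step 1: Merge A(4) + H(10) = 14
Step 2: Merge F(12) + (A+H)(14) = 26
Step 3: Merge G(15) + (F+(A+H))(26) = 41
Read each symbol's code off the tree from the root (left child = 0, right child = 1).

Codes:
  G: 0 (length 1)
  F: 10 (length 2)
  H: 111 (length 3)
  A: 110 (length 3)
Average code length: 81/41 = 1.9756 bits/symbol


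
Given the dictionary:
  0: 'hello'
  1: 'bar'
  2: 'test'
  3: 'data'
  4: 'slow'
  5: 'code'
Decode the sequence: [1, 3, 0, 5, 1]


Look up each index in the dictionary:
  1 -> 'bar'
  3 -> 'data'
  0 -> 'hello'
  5 -> 'code'
  1 -> 'bar'

Decoded: "bar data hello code bar"


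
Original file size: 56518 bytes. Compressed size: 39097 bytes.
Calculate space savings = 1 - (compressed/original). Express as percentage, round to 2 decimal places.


ratio = compressed/original = 39097/56518 = 0.691762
savings = 1 - ratio = 1 - 0.691762 = 0.308238
as a percentage: 0.308238 * 100 = 30.82%

Space savings = 1 - 39097/56518 = 30.82%


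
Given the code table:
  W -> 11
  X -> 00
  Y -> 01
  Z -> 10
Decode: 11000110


Decoding:
11 -> W
00 -> X
01 -> Y
10 -> Z


Result: WXYZ


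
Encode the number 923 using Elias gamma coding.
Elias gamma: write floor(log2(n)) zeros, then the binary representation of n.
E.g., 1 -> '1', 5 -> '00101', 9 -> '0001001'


num_bits = floor(log2(923)) + 1 = 10
leading_zeros = num_bits - 1 = 9
binary(923) = 1110011011

Elias gamma(923) = '000000000' + '1110011011' = 0000000001110011011 (19 bits)


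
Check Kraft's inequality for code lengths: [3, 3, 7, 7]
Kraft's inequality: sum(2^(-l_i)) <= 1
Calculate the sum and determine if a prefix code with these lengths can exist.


Sum = 2^(-3) + 2^(-3) + 2^(-7) + 2^(-7)
    = 0.125 + 0.125 + 0.0078125 + 0.0078125
    = 34/128 = 0.265625
Since 0.265625 <= 1, Kraft's inequality IS satisfied.
A prefix code with these lengths CAN exist.

Kraft sum = 0.265625. Satisfied.


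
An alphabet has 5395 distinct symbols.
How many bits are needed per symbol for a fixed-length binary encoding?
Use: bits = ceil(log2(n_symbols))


log2(5395) = 12.3974
Bracket: 2^12 = 4096 < 5395 <= 2^13 = 8192
So ceil(log2(5395)) = 13

bits = ceil(log2(5395)) = ceil(12.3974) = 13 bits


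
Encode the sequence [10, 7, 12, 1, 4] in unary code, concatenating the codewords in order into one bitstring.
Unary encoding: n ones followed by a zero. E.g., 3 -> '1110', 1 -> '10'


Encode each number as n ones followed by a terminating 0:
  10 -> 11111111110 (11 bits)
  7 -> 11111110 (8 bits)
  12 -> 1111111111110 (13 bits)
  1 -> 10 (2 bits)
  4 -> 11110 (5 bits)
Total length = 11 + 8 + 13 + 2 + 5 = 39 bits.

Unary([10, 7, 12, 1, 4]) = 111111111101111111011111111111101011110 (39 bits)


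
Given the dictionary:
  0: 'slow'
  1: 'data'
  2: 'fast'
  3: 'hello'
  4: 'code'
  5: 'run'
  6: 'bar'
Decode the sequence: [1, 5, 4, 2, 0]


Look up each index in the dictionary:
  1 -> 'data'
  5 -> 'run'
  4 -> 'code'
  2 -> 'fast'
  0 -> 'slow'

Decoded: "data run code fast slow"


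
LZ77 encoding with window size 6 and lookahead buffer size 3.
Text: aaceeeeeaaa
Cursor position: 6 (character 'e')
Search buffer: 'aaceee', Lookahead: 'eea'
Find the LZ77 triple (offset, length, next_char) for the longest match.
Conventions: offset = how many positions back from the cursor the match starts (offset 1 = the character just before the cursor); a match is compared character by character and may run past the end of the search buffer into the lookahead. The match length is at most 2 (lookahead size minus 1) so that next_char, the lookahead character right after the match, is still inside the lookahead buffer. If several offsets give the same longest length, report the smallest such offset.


Try each offset into the search buffer:
  offset=1 (pos 5, char 'e'): match length 2
  offset=2 (pos 4, char 'e'): match length 2
  offset=3 (pos 3, char 'e'): match length 2
  offset=4 (pos 2, char 'c'): match length 0
  offset=5 (pos 1, char 'a'): match length 0
  offset=6 (pos 0, char 'a'): match length 0
Longest match has length 2, found at offsets 1, 2, 3; take the smallest, offset 1.
next_char = character at position 6 + 2 = 8 -> 'a'

Best match: offset=1, length=2 (matching 'ee' starting at position 5)
LZ77 triple: (1, 2, 'a')


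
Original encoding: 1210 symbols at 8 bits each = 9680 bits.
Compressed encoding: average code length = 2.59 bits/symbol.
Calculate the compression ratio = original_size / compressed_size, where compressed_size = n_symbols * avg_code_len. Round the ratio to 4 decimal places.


original_size = n_symbols * orig_bits = 1210 * 8 = 9680 bits
compressed_size = n_symbols * avg_code_len = 1210 * 2.59 = 3133.9 bits
ratio = original_size / compressed_size = 9680 / 3133.9 = 3.0888

Compression ratio = 3.0888


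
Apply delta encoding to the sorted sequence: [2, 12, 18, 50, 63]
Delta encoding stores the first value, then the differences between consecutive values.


First value: 2
Deltas:
  12 - 2 = 10
  18 - 12 = 6
  50 - 18 = 32
  63 - 50 = 13


Delta encoded: [2, 10, 6, 32, 13]


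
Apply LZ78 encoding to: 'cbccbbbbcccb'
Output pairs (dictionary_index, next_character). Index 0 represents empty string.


LZ78 encoding steps:
Dictionary: {0: ''}
Step 1: w='' (idx 0), next='c' -> output (0, 'c'), add 'c' as idx 1
Step 2: w='' (idx 0), next='b' -> output (0, 'b'), add 'b' as idx 2
Step 3: w='c' (idx 1), next='c' -> output (1, 'c'), add 'cc' as idx 3
Step 4: w='b' (idx 2), next='b' -> output (2, 'b'), add 'bb' as idx 4
Step 5: w='bb' (idx 4), next='c' -> output (4, 'c'), add 'bbc' as idx 5
Step 6: w='cc' (idx 3), next='b' -> output (3, 'b'), add 'ccb' as idx 6


Encoded: [(0, 'c'), (0, 'b'), (1, 'c'), (2, 'b'), (4, 'c'), (3, 'b')]


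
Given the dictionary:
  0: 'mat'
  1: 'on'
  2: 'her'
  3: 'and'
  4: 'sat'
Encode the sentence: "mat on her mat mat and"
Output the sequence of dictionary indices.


Look up each word in the dictionary:
  'mat' -> 0
  'on' -> 1
  'her' -> 2
  'mat' -> 0
  'mat' -> 0
  'and' -> 3

Encoded: [0, 1, 2, 0, 0, 3]


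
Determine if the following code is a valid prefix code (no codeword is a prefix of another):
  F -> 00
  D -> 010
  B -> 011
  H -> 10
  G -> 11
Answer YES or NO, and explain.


Checking each pair (does one codeword prefix another?):
  F='00' vs D='010': no prefix
  F='00' vs B='011': no prefix
  F='00' vs H='10': no prefix
  F='00' vs G='11': no prefix
  D='010' vs F='00': no prefix
  D='010' vs B='011': no prefix
  D='010' vs H='10': no prefix
  D='010' vs G='11': no prefix
  B='011' vs F='00': no prefix
  B='011' vs D='010': no prefix
  B='011' vs H='10': no prefix
  B='011' vs G='11': no prefix
  H='10' vs F='00': no prefix
  H='10' vs D='010': no prefix
  H='10' vs B='011': no prefix
  H='10' vs G='11': no prefix
  G='11' vs F='00': no prefix
  G='11' vs D='010': no prefix
  G='11' vs B='011': no prefix
  G='11' vs H='10': no prefix
No violation found over all pairs.

YES -- this is a valid prefix code. No codeword is a prefix of any other codeword.


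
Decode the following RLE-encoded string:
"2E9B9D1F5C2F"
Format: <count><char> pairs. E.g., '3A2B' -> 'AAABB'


Expanding each <count><char> pair:
  2E -> 'EE'
  9B -> 'BBBBBBBBB'
  9D -> 'DDDDDDDDD'
  1F -> 'F'
  5C -> 'CCCCC'
  2F -> 'FF'

Decoded = EEBBBBBBBBBDDDDDDDDDFCCCCCFF


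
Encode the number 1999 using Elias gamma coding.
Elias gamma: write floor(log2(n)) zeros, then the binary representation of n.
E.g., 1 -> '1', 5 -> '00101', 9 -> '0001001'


num_bits = floor(log2(1999)) + 1 = 11
leading_zeros = num_bits - 1 = 10
binary(1999) = 11111001111

Elias gamma(1999) = '0000000000' + '11111001111' = 000000000011111001111 (21 bits)


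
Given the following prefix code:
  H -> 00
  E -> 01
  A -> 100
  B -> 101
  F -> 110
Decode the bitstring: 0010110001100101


Decoding step by step:
Bits 00 -> H
Bits 101 -> B
Bits 100 -> A
Bits 01 -> E
Bits 100 -> A
Bits 101 -> B


Decoded message: HBAEAB


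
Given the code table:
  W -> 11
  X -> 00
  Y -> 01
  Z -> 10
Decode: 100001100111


Decoding:
10 -> Z
00 -> X
01 -> Y
10 -> Z
01 -> Y
11 -> W


Result: ZXYZYW


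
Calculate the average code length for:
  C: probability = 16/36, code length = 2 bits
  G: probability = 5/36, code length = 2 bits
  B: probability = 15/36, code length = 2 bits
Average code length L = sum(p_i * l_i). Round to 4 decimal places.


Weighted contributions p_i * l_i:
  C: (16/36) * 2 = 32/36
  G: (5/36) * 2 = 10/36
  B: (15/36) * 2 = 30/36
Sum = (32 + 10 + 30)/36 = 72/36

L = 72/36 = 2.0000 bits/symbol


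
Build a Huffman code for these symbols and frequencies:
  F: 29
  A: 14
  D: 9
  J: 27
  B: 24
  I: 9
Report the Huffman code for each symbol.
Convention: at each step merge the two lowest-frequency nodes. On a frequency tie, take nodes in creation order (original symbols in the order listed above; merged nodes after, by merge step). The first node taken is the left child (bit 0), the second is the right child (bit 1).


Huffman tree construction:
Step 1: Merge D(9) + I(9) = 18
Step 2: Merge A(14) + (D+I)(18) = 32
Step 3: Merge B(24) + J(27) = 51
Step 4: Merge F(29) + (A+(D+I))(32) = 61
Step 5: Merge (B+J)(51) + (F+(A+(D+I)))(61) = 112
Read each symbol's code off the tree from the root (left child = 0, right child = 1).

Codes:
  F: 10 (length 2)
  A: 110 (length 3)
  D: 1110 (length 4)
  J: 01 (length 2)
  B: 00 (length 2)
  I: 1111 (length 4)
Average code length: 274/112 = 2.4464 bits/symbol


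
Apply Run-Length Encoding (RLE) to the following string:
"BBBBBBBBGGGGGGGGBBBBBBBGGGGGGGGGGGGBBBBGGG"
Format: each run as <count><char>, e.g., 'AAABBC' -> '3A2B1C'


Scanning runs left to right:
  i=0: run of 'B' x 8 -> '8B'
  i=8: run of 'G' x 8 -> '8G'
  i=16: run of 'B' x 7 -> '7B'
  i=23: run of 'G' x 12 -> '12G'
  i=35: run of 'B' x 4 -> '4B'
  i=39: run of 'G' x 3 -> '3G'

RLE = 8B8G7B12G4B3G


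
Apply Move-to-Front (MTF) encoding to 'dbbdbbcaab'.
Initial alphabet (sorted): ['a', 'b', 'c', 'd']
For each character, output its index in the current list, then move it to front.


MTF encoding:
'd': index 3 in ['a', 'b', 'c', 'd'] -> ['d', 'a', 'b', 'c']
'b': index 2 in ['d', 'a', 'b', 'c'] -> ['b', 'd', 'a', 'c']
'b': index 0 in ['b', 'd', 'a', 'c'] -> ['b', 'd', 'a', 'c']
'd': index 1 in ['b', 'd', 'a', 'c'] -> ['d', 'b', 'a', 'c']
'b': index 1 in ['d', 'b', 'a', 'c'] -> ['b', 'd', 'a', 'c']
'b': index 0 in ['b', 'd', 'a', 'c'] -> ['b', 'd', 'a', 'c']
'c': index 3 in ['b', 'd', 'a', 'c'] -> ['c', 'b', 'd', 'a']
'a': index 3 in ['c', 'b', 'd', 'a'] -> ['a', 'c', 'b', 'd']
'a': index 0 in ['a', 'c', 'b', 'd'] -> ['a', 'c', 'b', 'd']
'b': index 2 in ['a', 'c', 'b', 'd'] -> ['b', 'a', 'c', 'd']


Output: [3, 2, 0, 1, 1, 0, 3, 3, 0, 2]


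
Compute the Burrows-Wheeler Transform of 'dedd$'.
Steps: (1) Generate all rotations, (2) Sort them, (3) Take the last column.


Rotations (sorted):
  0: $dedd -> last char: d
  1: d$ded -> last char: d
  2: dd$de -> last char: e
  3: dedd$ -> last char: $
  4: edd$d -> last char: d


BWT = dde$d


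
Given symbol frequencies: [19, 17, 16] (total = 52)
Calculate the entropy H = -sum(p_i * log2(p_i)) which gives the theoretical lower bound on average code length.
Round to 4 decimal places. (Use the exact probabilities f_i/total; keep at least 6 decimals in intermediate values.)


Per-symbol terms -p_i * log2(p_i) with p_i = f_i/52:
  p = 19/52 = 0.365385: log2(p) = -1.452512, -p*log2(p) = 0.530726
  p = 17/52 = 0.326923: log2(p) = -1.612977, -p*log2(p) = 0.527319
  p = 16/52 = 0.307692: log2(p) = -1.700440, -p*log2(p) = 0.523212
H = 0.530726 + 0.527319 + 0.523212 = 1.581257

H = 1.5813 bits/symbol


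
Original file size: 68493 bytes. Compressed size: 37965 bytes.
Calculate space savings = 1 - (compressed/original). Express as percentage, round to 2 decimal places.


ratio = compressed/original = 37965/68493 = 0.55429
savings = 1 - ratio = 1 - 0.55429 = 0.44571
as a percentage: 0.44571 * 100 = 44.57%

Space savings = 1 - 37965/68493 = 44.57%


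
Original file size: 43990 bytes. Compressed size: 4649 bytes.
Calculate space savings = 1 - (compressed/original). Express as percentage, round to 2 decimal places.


ratio = compressed/original = 4649/43990 = 0.105683
savings = 1 - ratio = 1 - 0.105683 = 0.894317
as a percentage: 0.894317 * 100 = 89.43%

Space savings = 1 - 4649/43990 = 89.43%


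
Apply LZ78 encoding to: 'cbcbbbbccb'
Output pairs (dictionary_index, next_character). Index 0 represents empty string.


LZ78 encoding steps:
Dictionary: {0: ''}
Step 1: w='' (idx 0), next='c' -> output (0, 'c'), add 'c' as idx 1
Step 2: w='' (idx 0), next='b' -> output (0, 'b'), add 'b' as idx 2
Step 3: w='c' (idx 1), next='b' -> output (1, 'b'), add 'cb' as idx 3
Step 4: w='b' (idx 2), next='b' -> output (2, 'b'), add 'bb' as idx 4
Step 5: w='b' (idx 2), next='c' -> output (2, 'c'), add 'bc' as idx 5
Step 6: w='cb' (idx 3), end of input -> output (3, '')


Encoded: [(0, 'c'), (0, 'b'), (1, 'b'), (2, 'b'), (2, 'c'), (3, '')]


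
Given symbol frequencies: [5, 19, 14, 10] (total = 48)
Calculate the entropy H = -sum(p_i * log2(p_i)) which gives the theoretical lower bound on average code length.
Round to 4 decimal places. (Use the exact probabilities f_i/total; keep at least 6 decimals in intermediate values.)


Per-symbol terms -p_i * log2(p_i) with p_i = f_i/48:
  p = 5/48 = 0.104167: log2(p) = -3.263034, -p*log2(p) = 0.339899
  p = 19/48 = 0.395833: log2(p) = -1.337035, -p*log2(p) = 0.529243
  p = 14/48 = 0.291667: log2(p) = -1.777608, -p*log2(p) = 0.518469
  p = 10/48 = 0.208333: log2(p) = -2.263034, -p*log2(p) = 0.471466
H = 0.339899 + 0.529243 + 0.518469 + 0.471466 = 1.859077

H = 1.8591 bits/symbol


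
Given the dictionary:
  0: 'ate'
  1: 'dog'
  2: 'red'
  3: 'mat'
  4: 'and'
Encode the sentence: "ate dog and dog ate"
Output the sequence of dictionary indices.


Look up each word in the dictionary:
  'ate' -> 0
  'dog' -> 1
  'and' -> 4
  'dog' -> 1
  'ate' -> 0

Encoded: [0, 1, 4, 1, 0]


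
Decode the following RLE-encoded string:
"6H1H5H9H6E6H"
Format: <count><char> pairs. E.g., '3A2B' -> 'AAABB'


Expanding each <count><char> pair:
  6H -> 'HHHHHH'
  1H -> 'H'
  5H -> 'HHHHH'
  9H -> 'HHHHHHHHH'
  6E -> 'EEEEEE'
  6H -> 'HHHHHH'

Decoded = HHHHHHHHHHHHHHHHHHHHHEEEEEEHHHHHH


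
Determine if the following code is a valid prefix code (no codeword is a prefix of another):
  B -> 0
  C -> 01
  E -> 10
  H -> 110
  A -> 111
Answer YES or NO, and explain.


Checking each pair (does one codeword prefix another?):
  B='0' vs C='01': prefix -- VIOLATION

NO -- this is NOT a valid prefix code. B (0) is a prefix of C (01).


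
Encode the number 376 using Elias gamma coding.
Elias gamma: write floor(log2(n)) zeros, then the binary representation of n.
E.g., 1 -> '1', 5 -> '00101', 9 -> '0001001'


num_bits = floor(log2(376)) + 1 = 9
leading_zeros = num_bits - 1 = 8
binary(376) = 101111000

Elias gamma(376) = '00000000' + '101111000' = 00000000101111000 (17 bits)


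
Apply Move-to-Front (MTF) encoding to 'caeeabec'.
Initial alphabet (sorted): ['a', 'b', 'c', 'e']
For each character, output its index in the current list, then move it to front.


MTF encoding:
'c': index 2 in ['a', 'b', 'c', 'e'] -> ['c', 'a', 'b', 'e']
'a': index 1 in ['c', 'a', 'b', 'e'] -> ['a', 'c', 'b', 'e']
'e': index 3 in ['a', 'c', 'b', 'e'] -> ['e', 'a', 'c', 'b']
'e': index 0 in ['e', 'a', 'c', 'b'] -> ['e', 'a', 'c', 'b']
'a': index 1 in ['e', 'a', 'c', 'b'] -> ['a', 'e', 'c', 'b']
'b': index 3 in ['a', 'e', 'c', 'b'] -> ['b', 'a', 'e', 'c']
'e': index 2 in ['b', 'a', 'e', 'c'] -> ['e', 'b', 'a', 'c']
'c': index 3 in ['e', 'b', 'a', 'c'] -> ['c', 'e', 'b', 'a']


Output: [2, 1, 3, 0, 1, 3, 2, 3]


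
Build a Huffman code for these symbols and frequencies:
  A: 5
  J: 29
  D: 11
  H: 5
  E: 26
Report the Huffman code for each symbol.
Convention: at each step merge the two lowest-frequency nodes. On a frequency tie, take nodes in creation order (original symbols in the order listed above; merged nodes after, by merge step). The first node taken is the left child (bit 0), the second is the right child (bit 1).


Huffman tree construction:
Step 1: Merge A(5) + H(5) = 10
Step 2: Merge (A+H)(10) + D(11) = 21
Step 3: Merge ((A+H)+D)(21) + E(26) = 47
Step 4: Merge J(29) + (((A+H)+D)+E)(47) = 76
Read each symbol's code off the tree from the root (left child = 0, right child = 1).

Codes:
  A: 1000 (length 4)
  J: 0 (length 1)
  D: 101 (length 3)
  H: 1001 (length 4)
  E: 11 (length 2)
Average code length: 154/76 = 2.0263 bits/symbol


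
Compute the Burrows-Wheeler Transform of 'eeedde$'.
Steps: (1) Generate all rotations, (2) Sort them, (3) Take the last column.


Rotations (sorted):
  0: $eeedde -> last char: e
  1: dde$eee -> last char: e
  2: de$eeed -> last char: d
  3: e$eeedd -> last char: d
  4: edde$ee -> last char: e
  5: eedde$e -> last char: e
  6: eeedde$ -> last char: $


BWT = eeddee$


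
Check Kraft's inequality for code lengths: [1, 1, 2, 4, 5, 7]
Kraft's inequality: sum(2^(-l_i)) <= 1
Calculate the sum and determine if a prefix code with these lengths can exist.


Sum = 2^(-1) + 2^(-1) + 2^(-2) + 2^(-4) + 2^(-5) + 2^(-7)
    = 0.5 + 0.5 + 0.25 + 0.0625 + 0.03125 + 0.0078125
    = 173/128 = 1.3515625
Since 1.3515625 > 1, Kraft's inequality is NOT satisfied.
A prefix code with these lengths CANNOT exist.

Kraft sum = 1.3515625. Not satisfied.


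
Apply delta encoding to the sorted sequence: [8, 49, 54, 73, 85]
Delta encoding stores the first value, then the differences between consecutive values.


First value: 8
Deltas:
  49 - 8 = 41
  54 - 49 = 5
  73 - 54 = 19
  85 - 73 = 12


Delta encoded: [8, 41, 5, 19, 12]


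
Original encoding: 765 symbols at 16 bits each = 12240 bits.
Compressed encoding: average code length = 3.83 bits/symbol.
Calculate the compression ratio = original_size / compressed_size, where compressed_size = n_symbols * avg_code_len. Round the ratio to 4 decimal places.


original_size = n_symbols * orig_bits = 765 * 16 = 12240 bits
compressed_size = n_symbols * avg_code_len = 765 * 3.83 = 2929.95 bits
ratio = original_size / compressed_size = 12240 / 2929.95 = 4.1775

Compression ratio = 4.1775


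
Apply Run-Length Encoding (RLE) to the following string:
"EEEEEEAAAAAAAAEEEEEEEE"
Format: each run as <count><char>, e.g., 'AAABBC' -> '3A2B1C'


Scanning runs left to right:
  i=0: run of 'E' x 6 -> '6E'
  i=6: run of 'A' x 8 -> '8A'
  i=14: run of 'E' x 8 -> '8E'

RLE = 6E8A8E


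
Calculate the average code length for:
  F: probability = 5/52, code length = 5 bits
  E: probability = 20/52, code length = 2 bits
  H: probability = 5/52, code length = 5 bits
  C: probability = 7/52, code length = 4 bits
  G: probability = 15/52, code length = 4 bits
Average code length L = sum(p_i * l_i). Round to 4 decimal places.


Weighted contributions p_i * l_i:
  F: (5/52) * 5 = 25/52
  E: (20/52) * 2 = 40/52
  H: (5/52) * 5 = 25/52
  C: (7/52) * 4 = 28/52
  G: (15/52) * 4 = 60/52
Sum = (25 + 40 + 25 + 28 + 60)/52 = 178/52

L = 178/52 = 3.4231 bits/symbol


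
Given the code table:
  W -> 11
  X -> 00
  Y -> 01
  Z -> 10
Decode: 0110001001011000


Decoding:
01 -> Y
10 -> Z
00 -> X
10 -> Z
01 -> Y
01 -> Y
10 -> Z
00 -> X


Result: YZXZYYZX


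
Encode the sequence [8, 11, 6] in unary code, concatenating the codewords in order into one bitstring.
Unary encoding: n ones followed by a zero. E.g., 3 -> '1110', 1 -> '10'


Encode each number as n ones followed by a terminating 0:
  8 -> 111111110 (9 bits)
  11 -> 111111111110 (12 bits)
  6 -> 1111110 (7 bits)
Total length = 9 + 12 + 7 = 28 bits.

Unary([8, 11, 6]) = 1111111101111111111101111110 (28 bits)


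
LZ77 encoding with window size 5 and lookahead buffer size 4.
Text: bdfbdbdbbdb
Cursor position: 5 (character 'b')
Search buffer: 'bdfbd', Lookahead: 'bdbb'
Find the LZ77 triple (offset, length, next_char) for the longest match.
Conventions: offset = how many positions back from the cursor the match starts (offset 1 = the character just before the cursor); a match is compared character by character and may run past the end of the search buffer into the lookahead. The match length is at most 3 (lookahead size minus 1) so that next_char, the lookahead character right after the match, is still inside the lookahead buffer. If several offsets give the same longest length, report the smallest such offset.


Try each offset into the search buffer:
  offset=1 (pos 4, char 'd'): match length 0
  offset=2 (pos 3, char 'b'): match length 3
  offset=3 (pos 2, char 'f'): match length 0
  offset=4 (pos 1, char 'd'): match length 0
  offset=5 (pos 0, char 'b'): match length 2
Longest match has length 3 at offset 2.
next_char = character at position 5 + 3 = 8 -> 'b'

Best match: offset=2, length=3 (matching 'bdb' starting at position 3)
LZ77 triple: (2, 3, 'b')


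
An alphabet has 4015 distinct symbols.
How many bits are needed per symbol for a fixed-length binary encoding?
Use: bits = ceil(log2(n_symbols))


log2(4015) = 11.9712
Bracket: 2^11 = 2048 < 4015 <= 2^12 = 4096
So ceil(log2(4015)) = 12

bits = ceil(log2(4015)) = ceil(11.9712) = 12 bits


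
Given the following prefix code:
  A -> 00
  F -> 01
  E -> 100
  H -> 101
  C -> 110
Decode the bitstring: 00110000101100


Decoding step by step:
Bits 00 -> A
Bits 110 -> C
Bits 00 -> A
Bits 01 -> F
Bits 01 -> F
Bits 100 -> E


Decoded message: ACAFFE


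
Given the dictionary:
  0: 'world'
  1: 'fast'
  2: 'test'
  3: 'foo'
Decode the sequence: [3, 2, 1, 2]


Look up each index in the dictionary:
  3 -> 'foo'
  2 -> 'test'
  1 -> 'fast'
  2 -> 'test'

Decoded: "foo test fast test"


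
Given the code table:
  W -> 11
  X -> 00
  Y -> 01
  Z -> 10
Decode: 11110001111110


Decoding:
11 -> W
11 -> W
00 -> X
01 -> Y
11 -> W
11 -> W
10 -> Z


Result: WWXYWWZ
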